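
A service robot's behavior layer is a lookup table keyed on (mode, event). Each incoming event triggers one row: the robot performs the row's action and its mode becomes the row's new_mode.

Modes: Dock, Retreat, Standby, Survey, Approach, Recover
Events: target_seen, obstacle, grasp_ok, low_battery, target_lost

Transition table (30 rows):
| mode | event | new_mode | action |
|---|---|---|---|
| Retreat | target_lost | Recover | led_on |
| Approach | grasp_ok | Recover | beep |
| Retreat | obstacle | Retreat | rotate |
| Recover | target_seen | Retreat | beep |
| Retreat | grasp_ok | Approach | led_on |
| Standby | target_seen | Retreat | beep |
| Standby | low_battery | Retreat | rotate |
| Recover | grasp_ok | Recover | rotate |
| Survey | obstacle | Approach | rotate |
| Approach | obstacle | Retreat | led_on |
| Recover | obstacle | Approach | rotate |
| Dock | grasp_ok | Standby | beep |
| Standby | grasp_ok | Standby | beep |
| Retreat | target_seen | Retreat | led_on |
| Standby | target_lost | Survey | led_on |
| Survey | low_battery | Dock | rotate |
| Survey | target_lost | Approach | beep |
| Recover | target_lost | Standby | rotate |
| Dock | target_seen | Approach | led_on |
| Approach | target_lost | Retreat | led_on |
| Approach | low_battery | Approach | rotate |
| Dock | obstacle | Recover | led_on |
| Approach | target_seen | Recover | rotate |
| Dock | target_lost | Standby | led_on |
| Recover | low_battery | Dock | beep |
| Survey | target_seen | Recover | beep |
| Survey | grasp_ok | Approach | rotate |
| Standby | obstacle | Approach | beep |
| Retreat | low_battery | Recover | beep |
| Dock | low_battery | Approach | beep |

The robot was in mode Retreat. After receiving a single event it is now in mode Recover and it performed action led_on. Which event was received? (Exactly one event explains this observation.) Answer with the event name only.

try target_seen: (Retreat, target_seen) → (Retreat, led_on)
try obstacle: (Retreat, obstacle) → (Retreat, rotate)
try grasp_ok: (Retreat, grasp_ok) → (Approach, led_on)
try low_battery: (Retreat, low_battery) → (Recover, beep)
try target_lost: (Retreat, target_lost) → (Recover, led_on)  ← matches

target_lost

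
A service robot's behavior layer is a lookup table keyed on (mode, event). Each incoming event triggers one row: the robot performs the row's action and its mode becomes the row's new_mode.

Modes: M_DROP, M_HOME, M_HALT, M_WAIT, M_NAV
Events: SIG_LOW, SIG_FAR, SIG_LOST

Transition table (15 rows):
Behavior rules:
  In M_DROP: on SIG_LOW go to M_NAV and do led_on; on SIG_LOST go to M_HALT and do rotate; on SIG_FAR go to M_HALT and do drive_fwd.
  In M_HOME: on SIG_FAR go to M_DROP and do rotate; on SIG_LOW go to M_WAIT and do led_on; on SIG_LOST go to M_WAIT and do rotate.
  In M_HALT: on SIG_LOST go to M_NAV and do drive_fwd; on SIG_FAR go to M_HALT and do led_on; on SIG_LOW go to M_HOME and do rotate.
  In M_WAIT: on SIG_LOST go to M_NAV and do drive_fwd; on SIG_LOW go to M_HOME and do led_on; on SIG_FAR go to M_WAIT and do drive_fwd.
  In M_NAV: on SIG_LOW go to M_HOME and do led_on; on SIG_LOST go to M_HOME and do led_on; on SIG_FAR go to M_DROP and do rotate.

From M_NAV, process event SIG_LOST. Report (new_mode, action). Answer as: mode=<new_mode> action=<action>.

current mode = M_NAV; filter table to that mode:
  (M_NAV, SIG_LOW) → (M_HOME, led_on)
  (M_NAV, SIG_LOST) → (M_HOME, led_on)  ← event matches
  (M_NAV, SIG_FAR) → (M_DROP, rotate)
event = SIG_LOST selects (M_HOME, led_on)

mode=M_HOME action=led_on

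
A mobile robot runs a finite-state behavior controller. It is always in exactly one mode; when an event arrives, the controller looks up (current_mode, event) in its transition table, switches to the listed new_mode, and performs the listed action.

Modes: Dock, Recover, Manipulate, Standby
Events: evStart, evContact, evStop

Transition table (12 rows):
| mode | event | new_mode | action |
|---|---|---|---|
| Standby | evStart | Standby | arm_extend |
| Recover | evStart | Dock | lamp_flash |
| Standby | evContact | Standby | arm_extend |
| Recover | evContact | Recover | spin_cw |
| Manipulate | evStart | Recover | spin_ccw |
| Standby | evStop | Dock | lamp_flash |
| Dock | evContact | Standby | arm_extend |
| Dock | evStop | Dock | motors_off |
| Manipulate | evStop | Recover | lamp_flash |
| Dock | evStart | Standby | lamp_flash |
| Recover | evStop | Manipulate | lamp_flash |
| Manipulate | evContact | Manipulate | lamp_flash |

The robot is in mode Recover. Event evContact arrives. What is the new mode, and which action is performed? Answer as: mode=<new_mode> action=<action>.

mode=Recover action=spin_cw

current mode = Recover; filter table to that mode:
  (Recover, evStart) → (Dock, lamp_flash)
  (Recover, evContact) → (Recover, spin_cw)  ← event matches
  (Recover, evStop) → (Manipulate, lamp_flash)
event = evContact selects (Recover, spin_cw)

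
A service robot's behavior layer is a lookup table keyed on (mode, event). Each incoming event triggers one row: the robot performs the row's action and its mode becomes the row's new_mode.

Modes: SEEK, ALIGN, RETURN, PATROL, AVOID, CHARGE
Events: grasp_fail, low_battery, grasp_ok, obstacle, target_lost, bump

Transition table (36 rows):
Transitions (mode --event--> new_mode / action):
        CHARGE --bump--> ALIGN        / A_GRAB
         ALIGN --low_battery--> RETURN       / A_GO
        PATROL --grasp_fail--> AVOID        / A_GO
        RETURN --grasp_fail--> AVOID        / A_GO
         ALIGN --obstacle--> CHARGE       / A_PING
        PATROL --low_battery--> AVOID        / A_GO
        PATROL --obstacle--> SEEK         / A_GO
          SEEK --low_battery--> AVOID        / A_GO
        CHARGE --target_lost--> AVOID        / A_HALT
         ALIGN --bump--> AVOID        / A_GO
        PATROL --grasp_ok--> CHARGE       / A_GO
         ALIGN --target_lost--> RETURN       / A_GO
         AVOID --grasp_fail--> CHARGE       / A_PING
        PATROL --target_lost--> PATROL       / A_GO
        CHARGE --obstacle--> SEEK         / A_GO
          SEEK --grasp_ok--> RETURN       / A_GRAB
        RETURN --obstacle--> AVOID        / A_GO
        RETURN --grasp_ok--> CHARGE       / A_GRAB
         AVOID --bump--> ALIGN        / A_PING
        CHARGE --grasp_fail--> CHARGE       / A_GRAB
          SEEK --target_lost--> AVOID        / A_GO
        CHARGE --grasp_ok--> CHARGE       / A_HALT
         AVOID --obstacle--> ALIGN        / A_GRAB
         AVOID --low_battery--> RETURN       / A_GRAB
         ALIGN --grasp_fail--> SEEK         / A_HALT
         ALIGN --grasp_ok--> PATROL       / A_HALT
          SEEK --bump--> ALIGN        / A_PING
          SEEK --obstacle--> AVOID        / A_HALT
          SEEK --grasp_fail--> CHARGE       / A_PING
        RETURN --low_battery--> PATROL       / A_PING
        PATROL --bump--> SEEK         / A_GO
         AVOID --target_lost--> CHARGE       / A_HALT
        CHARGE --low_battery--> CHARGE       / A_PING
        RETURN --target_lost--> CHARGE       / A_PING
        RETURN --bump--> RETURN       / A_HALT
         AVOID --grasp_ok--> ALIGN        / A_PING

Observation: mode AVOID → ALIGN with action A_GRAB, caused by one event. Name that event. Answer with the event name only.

obstacle

try grasp_fail: (AVOID, grasp_fail) → (CHARGE, A_PING)
try low_battery: (AVOID, low_battery) → (RETURN, A_GRAB)
try grasp_ok: (AVOID, grasp_ok) → (ALIGN, A_PING)
try obstacle: (AVOID, obstacle) → (ALIGN, A_GRAB)  ← matches
try target_lost: (AVOID, target_lost) → (CHARGE, A_HALT)
try bump: (AVOID, bump) → (ALIGN, A_PING)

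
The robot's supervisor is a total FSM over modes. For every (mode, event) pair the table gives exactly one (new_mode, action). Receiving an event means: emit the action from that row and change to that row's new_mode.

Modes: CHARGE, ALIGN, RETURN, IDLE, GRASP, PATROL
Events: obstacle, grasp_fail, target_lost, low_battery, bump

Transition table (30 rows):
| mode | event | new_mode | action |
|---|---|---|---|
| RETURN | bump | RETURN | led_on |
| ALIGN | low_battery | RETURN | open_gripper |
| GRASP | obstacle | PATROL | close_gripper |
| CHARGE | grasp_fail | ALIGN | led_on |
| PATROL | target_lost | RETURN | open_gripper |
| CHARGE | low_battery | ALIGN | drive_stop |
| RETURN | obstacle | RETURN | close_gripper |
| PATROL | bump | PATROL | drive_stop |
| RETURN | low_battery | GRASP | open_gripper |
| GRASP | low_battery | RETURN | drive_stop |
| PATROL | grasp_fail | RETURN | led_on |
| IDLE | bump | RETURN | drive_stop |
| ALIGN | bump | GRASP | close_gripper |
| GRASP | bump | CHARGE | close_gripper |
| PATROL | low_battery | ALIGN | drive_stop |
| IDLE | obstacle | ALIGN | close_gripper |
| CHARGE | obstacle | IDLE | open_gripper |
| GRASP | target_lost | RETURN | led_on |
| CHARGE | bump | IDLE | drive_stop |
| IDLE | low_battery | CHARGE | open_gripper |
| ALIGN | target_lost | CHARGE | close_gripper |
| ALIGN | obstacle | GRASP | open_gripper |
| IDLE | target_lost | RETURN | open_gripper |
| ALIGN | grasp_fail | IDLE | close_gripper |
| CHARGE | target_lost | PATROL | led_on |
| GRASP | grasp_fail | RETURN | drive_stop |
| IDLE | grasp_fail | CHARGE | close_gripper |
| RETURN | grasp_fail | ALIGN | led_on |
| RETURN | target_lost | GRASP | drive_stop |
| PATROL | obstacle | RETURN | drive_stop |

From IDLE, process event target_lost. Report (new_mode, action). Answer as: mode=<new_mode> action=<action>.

current mode = IDLE; filter table to that mode:
  (IDLE, bump) → (RETURN, drive_stop)
  (IDLE, obstacle) → (ALIGN, close_gripper)
  (IDLE, low_battery) → (CHARGE, open_gripper)
  (IDLE, target_lost) → (RETURN, open_gripper)  ← event matches
  (IDLE, grasp_fail) → (CHARGE, close_gripper)
event = target_lost selects (RETURN, open_gripper)

mode=RETURN action=open_gripper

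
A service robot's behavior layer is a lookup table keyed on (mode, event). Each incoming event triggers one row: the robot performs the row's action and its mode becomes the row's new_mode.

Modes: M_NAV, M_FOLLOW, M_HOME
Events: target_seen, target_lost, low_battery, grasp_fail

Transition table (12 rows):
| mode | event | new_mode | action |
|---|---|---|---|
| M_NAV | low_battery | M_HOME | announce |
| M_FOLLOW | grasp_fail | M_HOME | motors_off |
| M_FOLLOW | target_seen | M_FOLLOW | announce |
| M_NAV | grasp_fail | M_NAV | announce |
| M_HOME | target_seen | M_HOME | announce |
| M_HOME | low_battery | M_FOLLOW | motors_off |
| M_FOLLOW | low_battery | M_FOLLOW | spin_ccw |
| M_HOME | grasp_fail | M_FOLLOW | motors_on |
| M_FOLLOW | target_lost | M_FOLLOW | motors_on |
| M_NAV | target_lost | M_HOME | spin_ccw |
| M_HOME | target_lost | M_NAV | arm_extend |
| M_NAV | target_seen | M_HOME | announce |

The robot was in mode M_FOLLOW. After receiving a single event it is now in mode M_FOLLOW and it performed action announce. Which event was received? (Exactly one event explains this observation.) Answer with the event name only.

try target_seen: (M_FOLLOW, target_seen) → (M_FOLLOW, announce)  ← matches
try target_lost: (M_FOLLOW, target_lost) → (M_FOLLOW, motors_on)
try low_battery: (M_FOLLOW, low_battery) → (M_FOLLOW, spin_ccw)
try grasp_fail: (M_FOLLOW, grasp_fail) → (M_HOME, motors_off)

target_seen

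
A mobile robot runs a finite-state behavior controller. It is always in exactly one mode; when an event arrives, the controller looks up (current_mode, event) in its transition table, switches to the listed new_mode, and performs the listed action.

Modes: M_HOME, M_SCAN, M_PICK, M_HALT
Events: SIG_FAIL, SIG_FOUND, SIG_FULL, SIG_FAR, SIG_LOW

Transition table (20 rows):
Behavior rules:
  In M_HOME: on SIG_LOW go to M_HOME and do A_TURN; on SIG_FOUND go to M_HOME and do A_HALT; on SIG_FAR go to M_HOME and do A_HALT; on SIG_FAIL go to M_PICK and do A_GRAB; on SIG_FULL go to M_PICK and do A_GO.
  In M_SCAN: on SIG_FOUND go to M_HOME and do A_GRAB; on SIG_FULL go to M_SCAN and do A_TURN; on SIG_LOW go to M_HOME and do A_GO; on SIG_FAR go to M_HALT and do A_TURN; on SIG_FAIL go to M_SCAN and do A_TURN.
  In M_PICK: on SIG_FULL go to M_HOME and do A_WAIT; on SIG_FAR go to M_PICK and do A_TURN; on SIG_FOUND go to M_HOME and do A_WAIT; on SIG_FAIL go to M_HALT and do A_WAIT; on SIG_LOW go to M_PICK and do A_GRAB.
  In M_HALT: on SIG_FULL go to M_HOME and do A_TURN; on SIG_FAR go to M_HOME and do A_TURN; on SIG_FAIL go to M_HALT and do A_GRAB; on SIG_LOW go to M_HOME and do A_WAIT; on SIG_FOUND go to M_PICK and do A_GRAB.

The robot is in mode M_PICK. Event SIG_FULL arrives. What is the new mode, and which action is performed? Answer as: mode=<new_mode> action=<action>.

current mode = M_PICK; filter table to that mode:
  (M_PICK, SIG_FULL) → (M_HOME, A_WAIT)  ← event matches
  (M_PICK, SIG_FAR) → (M_PICK, A_TURN)
  (M_PICK, SIG_FOUND) → (M_HOME, A_WAIT)
  (M_PICK, SIG_FAIL) → (M_HALT, A_WAIT)
  (M_PICK, SIG_LOW) → (M_PICK, A_GRAB)
event = SIG_FULL selects (M_HOME, A_WAIT)

mode=M_HOME action=A_WAIT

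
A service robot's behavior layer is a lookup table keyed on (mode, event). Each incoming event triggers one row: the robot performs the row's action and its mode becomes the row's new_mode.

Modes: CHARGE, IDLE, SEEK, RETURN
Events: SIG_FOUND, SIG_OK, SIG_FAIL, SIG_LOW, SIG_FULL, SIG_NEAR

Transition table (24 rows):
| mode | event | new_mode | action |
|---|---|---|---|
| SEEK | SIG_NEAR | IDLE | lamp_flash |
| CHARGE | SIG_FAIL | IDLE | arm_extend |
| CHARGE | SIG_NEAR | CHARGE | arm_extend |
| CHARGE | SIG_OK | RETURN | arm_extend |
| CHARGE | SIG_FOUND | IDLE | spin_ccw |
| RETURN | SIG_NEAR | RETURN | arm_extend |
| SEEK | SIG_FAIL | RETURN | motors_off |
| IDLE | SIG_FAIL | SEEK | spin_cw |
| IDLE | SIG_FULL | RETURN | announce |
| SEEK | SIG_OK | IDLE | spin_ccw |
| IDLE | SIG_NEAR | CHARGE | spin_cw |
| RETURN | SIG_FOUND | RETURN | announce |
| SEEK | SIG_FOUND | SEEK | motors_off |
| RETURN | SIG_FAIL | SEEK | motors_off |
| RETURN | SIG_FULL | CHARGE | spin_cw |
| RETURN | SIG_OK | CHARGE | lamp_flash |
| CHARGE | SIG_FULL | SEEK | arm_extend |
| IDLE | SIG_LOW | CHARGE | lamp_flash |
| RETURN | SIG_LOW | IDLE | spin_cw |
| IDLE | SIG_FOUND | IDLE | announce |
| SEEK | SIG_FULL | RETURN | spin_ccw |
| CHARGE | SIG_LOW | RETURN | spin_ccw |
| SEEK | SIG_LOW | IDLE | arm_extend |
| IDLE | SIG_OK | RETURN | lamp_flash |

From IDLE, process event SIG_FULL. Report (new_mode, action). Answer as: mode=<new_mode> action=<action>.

mode=RETURN action=announce

current mode = IDLE; filter table to that mode:
  (IDLE, SIG_FAIL) → (SEEK, spin_cw)
  (IDLE, SIG_FULL) → (RETURN, announce)  ← event matches
  (IDLE, SIG_NEAR) → (CHARGE, spin_cw)
  (IDLE, SIG_LOW) → (CHARGE, lamp_flash)
  (IDLE, SIG_FOUND) → (IDLE, announce)
  (IDLE, SIG_OK) → (RETURN, lamp_flash)
event = SIG_FULL selects (RETURN, announce)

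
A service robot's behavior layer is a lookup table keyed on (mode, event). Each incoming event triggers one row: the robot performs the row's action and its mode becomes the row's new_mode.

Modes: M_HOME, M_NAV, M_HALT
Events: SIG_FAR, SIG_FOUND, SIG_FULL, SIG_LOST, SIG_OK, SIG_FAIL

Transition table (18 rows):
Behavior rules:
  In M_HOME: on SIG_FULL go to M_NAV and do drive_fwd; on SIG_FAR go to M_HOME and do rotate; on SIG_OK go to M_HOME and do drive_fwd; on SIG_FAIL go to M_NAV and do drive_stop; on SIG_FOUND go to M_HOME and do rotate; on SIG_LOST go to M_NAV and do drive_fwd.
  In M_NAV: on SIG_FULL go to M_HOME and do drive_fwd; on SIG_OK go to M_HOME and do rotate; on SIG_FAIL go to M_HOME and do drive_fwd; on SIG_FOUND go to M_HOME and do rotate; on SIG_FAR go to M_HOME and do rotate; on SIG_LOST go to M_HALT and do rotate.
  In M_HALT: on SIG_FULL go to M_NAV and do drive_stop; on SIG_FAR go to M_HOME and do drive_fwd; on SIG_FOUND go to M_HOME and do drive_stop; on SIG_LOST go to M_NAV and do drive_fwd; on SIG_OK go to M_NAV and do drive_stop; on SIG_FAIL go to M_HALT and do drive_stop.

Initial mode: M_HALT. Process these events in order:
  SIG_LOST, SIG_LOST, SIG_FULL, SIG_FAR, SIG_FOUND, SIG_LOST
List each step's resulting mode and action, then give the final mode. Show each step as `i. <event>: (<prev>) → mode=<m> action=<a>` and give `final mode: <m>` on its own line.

1. SIG_LOST: (M_HALT) → mode=M_NAV action=drive_fwd
2. SIG_LOST: (M_NAV) → mode=M_HALT action=rotate
3. SIG_FULL: (M_HALT) → mode=M_NAV action=drive_stop
4. SIG_FAR: (M_NAV) → mode=M_HOME action=rotate
5. SIG_FOUND: (M_HOME) → mode=M_HOME action=rotate
6. SIG_LOST: (M_HOME) → mode=M_NAV action=drive_fwd

final mode: M_NAV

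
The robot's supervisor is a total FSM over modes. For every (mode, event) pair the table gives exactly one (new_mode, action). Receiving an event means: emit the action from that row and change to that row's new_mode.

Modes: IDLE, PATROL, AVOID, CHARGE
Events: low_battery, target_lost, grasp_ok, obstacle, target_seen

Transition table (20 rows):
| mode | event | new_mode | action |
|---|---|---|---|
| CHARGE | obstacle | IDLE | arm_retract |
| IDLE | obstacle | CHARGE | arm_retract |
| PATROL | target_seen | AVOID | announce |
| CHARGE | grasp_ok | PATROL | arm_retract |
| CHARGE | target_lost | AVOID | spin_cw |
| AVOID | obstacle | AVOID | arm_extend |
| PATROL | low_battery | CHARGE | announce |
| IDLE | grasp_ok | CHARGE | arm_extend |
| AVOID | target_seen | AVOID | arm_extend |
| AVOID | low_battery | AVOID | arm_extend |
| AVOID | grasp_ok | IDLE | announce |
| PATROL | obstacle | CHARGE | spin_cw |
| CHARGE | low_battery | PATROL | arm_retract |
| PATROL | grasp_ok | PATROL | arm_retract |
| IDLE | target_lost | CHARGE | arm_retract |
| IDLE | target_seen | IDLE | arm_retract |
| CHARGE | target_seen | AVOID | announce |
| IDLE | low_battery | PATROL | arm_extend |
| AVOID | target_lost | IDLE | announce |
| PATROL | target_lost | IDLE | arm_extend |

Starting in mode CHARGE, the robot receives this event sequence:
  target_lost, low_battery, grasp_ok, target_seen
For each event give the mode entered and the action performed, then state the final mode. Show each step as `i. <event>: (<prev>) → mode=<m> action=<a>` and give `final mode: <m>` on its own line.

final mode: IDLE

1. target_lost: (CHARGE) → mode=AVOID action=spin_cw
2. low_battery: (AVOID) → mode=AVOID action=arm_extend
3. grasp_ok: (AVOID) → mode=IDLE action=announce
4. target_seen: (IDLE) → mode=IDLE action=arm_retract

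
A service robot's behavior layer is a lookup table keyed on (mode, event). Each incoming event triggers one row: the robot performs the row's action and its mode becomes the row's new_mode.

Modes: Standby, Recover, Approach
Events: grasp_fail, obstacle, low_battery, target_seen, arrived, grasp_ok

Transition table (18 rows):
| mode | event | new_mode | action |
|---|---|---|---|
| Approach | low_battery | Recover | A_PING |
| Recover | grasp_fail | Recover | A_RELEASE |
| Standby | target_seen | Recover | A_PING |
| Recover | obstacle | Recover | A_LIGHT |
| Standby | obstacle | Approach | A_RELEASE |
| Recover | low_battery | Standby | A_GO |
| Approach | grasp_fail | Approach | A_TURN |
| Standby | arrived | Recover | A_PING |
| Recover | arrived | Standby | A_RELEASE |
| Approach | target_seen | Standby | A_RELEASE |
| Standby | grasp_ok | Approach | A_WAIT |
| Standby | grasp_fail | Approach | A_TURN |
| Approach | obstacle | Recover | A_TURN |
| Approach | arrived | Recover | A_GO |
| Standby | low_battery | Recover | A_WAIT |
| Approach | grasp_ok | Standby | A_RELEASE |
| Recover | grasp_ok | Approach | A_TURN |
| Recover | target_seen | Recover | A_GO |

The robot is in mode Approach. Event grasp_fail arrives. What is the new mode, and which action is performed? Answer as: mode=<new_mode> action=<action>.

mode=Approach action=A_TURN

current mode = Approach; filter table to that mode:
  (Approach, low_battery) → (Recover, A_PING)
  (Approach, grasp_fail) → (Approach, A_TURN)  ← event matches
  (Approach, target_seen) → (Standby, A_RELEASE)
  (Approach, obstacle) → (Recover, A_TURN)
  (Approach, arrived) → (Recover, A_GO)
  (Approach, grasp_ok) → (Standby, A_RELEASE)
event = grasp_fail selects (Approach, A_TURN)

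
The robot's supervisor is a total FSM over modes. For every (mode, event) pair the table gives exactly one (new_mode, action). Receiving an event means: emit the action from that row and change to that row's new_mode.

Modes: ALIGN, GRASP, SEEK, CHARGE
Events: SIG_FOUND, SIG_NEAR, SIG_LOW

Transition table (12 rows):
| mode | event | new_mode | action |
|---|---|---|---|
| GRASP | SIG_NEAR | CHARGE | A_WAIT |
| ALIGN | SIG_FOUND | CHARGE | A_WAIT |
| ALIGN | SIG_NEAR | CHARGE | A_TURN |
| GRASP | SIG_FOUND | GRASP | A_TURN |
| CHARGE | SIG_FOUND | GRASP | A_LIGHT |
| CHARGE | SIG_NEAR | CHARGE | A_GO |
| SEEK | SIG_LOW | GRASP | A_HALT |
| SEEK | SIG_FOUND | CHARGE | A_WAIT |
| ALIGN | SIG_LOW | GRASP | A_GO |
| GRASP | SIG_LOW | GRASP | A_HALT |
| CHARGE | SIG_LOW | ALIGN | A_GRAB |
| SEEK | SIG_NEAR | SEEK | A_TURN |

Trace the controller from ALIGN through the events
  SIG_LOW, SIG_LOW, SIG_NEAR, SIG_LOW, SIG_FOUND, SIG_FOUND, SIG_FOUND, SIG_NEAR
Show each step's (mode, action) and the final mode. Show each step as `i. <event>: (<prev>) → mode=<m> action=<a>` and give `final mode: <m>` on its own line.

final mode: CHARGE

1. SIG_LOW: (ALIGN) → mode=GRASP action=A_GO
2. SIG_LOW: (GRASP) → mode=GRASP action=A_HALT
3. SIG_NEAR: (GRASP) → mode=CHARGE action=A_WAIT
4. SIG_LOW: (CHARGE) → mode=ALIGN action=A_GRAB
5. SIG_FOUND: (ALIGN) → mode=CHARGE action=A_WAIT
6. SIG_FOUND: (CHARGE) → mode=GRASP action=A_LIGHT
7. SIG_FOUND: (GRASP) → mode=GRASP action=A_TURN
8. SIG_NEAR: (GRASP) → mode=CHARGE action=A_WAIT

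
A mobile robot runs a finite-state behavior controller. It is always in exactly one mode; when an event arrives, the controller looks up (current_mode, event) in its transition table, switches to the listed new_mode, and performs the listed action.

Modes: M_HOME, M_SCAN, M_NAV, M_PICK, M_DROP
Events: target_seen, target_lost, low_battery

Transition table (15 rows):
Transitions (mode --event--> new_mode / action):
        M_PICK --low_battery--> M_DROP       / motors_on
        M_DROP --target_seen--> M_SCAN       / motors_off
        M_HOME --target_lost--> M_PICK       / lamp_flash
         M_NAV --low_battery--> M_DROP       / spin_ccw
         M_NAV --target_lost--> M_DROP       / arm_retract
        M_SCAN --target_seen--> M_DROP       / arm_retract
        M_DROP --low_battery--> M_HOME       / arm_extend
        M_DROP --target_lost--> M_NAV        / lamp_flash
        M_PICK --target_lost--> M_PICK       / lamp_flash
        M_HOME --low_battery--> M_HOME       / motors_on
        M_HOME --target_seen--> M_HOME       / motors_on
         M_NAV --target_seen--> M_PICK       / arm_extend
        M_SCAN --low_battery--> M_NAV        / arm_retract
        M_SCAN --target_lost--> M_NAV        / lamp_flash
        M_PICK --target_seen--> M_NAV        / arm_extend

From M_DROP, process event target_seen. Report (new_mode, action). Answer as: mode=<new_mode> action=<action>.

current mode = M_DROP; filter table to that mode:
  (M_DROP, target_seen) → (M_SCAN, motors_off)  ← event matches
  (M_DROP, low_battery) → (M_HOME, arm_extend)
  (M_DROP, target_lost) → (M_NAV, lamp_flash)
event = target_seen selects (M_SCAN, motors_off)

mode=M_SCAN action=motors_off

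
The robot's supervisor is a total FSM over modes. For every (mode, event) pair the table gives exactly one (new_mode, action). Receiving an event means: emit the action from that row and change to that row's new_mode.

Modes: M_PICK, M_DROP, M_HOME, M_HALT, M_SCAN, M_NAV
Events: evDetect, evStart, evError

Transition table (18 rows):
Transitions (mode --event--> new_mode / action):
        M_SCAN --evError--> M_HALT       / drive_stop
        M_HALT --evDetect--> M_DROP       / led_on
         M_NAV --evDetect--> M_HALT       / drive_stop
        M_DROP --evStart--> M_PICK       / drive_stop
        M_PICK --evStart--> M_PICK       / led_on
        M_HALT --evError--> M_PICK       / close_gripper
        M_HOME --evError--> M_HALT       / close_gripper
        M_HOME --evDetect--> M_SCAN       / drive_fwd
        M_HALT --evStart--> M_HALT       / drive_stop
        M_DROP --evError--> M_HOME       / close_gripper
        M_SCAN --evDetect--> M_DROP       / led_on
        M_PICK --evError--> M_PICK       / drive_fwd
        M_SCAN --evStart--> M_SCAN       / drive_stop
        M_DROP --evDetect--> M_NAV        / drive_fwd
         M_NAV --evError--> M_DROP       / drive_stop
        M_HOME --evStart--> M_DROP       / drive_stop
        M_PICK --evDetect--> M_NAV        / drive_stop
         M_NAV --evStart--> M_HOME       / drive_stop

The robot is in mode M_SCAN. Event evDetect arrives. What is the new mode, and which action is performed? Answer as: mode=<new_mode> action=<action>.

mode=M_DROP action=led_on

current mode = M_SCAN; filter table to that mode:
  (M_SCAN, evError) → (M_HALT, drive_stop)
  (M_SCAN, evDetect) → (M_DROP, led_on)  ← event matches
  (M_SCAN, evStart) → (M_SCAN, drive_stop)
event = evDetect selects (M_DROP, led_on)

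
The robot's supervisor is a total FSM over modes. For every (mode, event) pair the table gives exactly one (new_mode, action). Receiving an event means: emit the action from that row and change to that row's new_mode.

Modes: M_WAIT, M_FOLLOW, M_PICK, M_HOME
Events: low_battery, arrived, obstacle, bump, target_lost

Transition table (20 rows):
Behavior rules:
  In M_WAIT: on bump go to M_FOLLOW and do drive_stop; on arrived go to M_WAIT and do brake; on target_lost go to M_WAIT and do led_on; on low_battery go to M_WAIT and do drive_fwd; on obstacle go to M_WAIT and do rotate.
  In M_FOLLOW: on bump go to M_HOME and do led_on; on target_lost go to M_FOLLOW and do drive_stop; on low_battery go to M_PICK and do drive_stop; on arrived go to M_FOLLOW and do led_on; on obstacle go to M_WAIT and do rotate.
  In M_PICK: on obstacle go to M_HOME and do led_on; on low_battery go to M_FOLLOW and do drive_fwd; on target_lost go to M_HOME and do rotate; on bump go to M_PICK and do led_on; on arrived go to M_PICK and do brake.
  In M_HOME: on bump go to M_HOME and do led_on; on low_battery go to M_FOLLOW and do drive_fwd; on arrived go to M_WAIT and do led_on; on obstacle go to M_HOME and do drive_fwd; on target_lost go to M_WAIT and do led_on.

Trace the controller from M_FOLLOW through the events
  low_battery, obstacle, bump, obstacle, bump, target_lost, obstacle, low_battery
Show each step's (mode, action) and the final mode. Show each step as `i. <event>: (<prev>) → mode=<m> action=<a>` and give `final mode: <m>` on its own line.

1. low_battery: (M_FOLLOW) → mode=M_PICK action=drive_stop
2. obstacle: (M_PICK) → mode=M_HOME action=led_on
3. bump: (M_HOME) → mode=M_HOME action=led_on
4. obstacle: (M_HOME) → mode=M_HOME action=drive_fwd
5. bump: (M_HOME) → mode=M_HOME action=led_on
6. target_lost: (M_HOME) → mode=M_WAIT action=led_on
7. obstacle: (M_WAIT) → mode=M_WAIT action=rotate
8. low_battery: (M_WAIT) → mode=M_WAIT action=drive_fwd

final mode: M_WAIT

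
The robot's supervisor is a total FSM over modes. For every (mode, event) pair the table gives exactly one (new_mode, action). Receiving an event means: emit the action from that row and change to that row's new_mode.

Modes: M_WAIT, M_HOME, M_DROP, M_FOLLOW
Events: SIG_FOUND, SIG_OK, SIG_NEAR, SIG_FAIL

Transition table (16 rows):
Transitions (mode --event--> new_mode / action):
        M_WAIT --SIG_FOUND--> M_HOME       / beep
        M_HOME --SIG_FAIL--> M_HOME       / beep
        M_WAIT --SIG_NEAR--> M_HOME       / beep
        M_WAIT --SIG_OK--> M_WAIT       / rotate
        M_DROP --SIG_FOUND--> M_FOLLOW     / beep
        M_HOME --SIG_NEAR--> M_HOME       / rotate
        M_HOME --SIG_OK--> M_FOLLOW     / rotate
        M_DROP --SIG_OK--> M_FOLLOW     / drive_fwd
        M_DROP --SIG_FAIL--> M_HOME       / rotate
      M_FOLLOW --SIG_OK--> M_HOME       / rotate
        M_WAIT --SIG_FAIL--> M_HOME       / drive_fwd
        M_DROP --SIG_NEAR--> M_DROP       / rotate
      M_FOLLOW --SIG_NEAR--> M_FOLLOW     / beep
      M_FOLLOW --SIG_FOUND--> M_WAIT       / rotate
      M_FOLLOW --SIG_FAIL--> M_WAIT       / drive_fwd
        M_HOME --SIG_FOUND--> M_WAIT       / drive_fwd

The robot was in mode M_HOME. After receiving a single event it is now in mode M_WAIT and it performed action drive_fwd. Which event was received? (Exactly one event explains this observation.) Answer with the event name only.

try SIG_FOUND: (M_HOME, SIG_FOUND) → (M_WAIT, drive_fwd)  ← matches
try SIG_OK: (M_HOME, SIG_OK) → (M_FOLLOW, rotate)
try SIG_NEAR: (M_HOME, SIG_NEAR) → (M_HOME, rotate)
try SIG_FAIL: (M_HOME, SIG_FAIL) → (M_HOME, beep)

SIG_FOUND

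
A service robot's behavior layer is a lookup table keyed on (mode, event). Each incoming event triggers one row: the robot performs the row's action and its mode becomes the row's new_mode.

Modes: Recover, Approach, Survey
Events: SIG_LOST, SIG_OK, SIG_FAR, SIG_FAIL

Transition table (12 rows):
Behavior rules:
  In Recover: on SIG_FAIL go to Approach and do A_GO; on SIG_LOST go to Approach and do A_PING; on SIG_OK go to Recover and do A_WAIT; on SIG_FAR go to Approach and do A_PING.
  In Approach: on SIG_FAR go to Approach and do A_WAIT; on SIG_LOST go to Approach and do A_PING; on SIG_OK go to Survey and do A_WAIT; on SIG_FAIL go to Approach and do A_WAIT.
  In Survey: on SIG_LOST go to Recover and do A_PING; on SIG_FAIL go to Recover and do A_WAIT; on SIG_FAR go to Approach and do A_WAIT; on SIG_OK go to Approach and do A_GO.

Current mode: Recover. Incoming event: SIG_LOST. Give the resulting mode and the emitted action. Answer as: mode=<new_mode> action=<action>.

mode=Approach action=A_PING

current mode = Recover; filter table to that mode:
  (Recover, SIG_FAIL) → (Approach, A_GO)
  (Recover, SIG_LOST) → (Approach, A_PING)  ← event matches
  (Recover, SIG_OK) → (Recover, A_WAIT)
  (Recover, SIG_FAR) → (Approach, A_PING)
event = SIG_LOST selects (Approach, A_PING)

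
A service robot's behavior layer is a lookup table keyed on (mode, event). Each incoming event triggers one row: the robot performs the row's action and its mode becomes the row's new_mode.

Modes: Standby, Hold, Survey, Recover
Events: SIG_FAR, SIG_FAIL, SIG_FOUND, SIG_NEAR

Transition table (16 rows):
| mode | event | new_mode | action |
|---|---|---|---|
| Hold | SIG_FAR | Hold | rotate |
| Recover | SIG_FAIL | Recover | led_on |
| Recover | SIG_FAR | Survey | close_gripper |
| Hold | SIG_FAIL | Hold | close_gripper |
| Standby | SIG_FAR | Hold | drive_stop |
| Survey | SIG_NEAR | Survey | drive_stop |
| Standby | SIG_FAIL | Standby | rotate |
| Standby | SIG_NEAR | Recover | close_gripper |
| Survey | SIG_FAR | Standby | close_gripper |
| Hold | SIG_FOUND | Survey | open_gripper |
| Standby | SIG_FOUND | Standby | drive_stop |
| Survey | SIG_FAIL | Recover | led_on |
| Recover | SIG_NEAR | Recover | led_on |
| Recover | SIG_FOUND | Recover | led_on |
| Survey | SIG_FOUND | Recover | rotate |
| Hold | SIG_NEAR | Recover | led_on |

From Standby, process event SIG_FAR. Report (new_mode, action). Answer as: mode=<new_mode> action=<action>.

current mode = Standby; filter table to that mode:
  (Standby, SIG_FAR) → (Hold, drive_stop)  ← event matches
  (Standby, SIG_FAIL) → (Standby, rotate)
  (Standby, SIG_NEAR) → (Recover, close_gripper)
  (Standby, SIG_FOUND) → (Standby, drive_stop)
event = SIG_FAR selects (Hold, drive_stop)

mode=Hold action=drive_stop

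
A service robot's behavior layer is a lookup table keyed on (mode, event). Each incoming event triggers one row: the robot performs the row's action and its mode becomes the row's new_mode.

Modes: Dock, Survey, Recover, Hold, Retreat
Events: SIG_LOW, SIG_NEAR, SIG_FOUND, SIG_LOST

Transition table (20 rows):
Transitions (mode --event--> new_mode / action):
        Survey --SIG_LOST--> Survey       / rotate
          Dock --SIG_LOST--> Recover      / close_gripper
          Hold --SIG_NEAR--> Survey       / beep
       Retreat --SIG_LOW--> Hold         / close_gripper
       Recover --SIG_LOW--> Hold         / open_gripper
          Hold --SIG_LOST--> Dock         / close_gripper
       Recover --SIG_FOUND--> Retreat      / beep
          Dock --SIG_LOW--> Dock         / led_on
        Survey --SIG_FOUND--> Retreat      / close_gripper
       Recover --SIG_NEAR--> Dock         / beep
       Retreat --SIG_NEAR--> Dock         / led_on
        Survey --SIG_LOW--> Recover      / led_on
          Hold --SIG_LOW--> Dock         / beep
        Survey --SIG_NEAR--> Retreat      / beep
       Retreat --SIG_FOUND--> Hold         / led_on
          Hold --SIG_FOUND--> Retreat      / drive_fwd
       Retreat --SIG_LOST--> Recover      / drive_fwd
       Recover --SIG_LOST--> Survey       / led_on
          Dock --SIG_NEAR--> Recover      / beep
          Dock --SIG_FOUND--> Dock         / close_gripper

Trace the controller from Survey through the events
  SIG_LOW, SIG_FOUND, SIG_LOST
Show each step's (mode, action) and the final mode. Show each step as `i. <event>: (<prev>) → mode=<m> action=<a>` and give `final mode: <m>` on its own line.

1. SIG_LOW: (Survey) → mode=Recover action=led_on
2. SIG_FOUND: (Recover) → mode=Retreat action=beep
3. SIG_LOST: (Retreat) → mode=Recover action=drive_fwd

final mode: Recover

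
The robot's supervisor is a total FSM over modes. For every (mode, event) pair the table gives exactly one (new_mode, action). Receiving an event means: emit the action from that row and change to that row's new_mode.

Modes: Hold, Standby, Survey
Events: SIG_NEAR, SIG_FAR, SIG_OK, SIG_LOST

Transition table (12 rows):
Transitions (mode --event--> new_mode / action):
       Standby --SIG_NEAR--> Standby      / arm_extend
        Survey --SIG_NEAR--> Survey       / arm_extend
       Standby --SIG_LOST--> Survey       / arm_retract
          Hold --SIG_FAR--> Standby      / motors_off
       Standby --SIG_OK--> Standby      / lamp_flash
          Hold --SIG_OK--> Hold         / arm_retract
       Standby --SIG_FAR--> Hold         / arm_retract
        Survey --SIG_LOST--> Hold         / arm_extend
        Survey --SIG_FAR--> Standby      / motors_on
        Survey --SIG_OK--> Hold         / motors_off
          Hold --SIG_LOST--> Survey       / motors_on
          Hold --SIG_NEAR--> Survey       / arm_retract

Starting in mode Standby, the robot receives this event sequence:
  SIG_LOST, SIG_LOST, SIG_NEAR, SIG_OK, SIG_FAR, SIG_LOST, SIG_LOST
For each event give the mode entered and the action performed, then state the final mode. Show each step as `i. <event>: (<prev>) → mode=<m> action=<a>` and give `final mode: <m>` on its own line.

1. SIG_LOST: (Standby) → mode=Survey action=arm_retract
2. SIG_LOST: (Survey) → mode=Hold action=arm_extend
3. SIG_NEAR: (Hold) → mode=Survey action=arm_retract
4. SIG_OK: (Survey) → mode=Hold action=motors_off
5. SIG_FAR: (Hold) → mode=Standby action=motors_off
6. SIG_LOST: (Standby) → mode=Survey action=arm_retract
7. SIG_LOST: (Survey) → mode=Hold action=arm_extend

final mode: Hold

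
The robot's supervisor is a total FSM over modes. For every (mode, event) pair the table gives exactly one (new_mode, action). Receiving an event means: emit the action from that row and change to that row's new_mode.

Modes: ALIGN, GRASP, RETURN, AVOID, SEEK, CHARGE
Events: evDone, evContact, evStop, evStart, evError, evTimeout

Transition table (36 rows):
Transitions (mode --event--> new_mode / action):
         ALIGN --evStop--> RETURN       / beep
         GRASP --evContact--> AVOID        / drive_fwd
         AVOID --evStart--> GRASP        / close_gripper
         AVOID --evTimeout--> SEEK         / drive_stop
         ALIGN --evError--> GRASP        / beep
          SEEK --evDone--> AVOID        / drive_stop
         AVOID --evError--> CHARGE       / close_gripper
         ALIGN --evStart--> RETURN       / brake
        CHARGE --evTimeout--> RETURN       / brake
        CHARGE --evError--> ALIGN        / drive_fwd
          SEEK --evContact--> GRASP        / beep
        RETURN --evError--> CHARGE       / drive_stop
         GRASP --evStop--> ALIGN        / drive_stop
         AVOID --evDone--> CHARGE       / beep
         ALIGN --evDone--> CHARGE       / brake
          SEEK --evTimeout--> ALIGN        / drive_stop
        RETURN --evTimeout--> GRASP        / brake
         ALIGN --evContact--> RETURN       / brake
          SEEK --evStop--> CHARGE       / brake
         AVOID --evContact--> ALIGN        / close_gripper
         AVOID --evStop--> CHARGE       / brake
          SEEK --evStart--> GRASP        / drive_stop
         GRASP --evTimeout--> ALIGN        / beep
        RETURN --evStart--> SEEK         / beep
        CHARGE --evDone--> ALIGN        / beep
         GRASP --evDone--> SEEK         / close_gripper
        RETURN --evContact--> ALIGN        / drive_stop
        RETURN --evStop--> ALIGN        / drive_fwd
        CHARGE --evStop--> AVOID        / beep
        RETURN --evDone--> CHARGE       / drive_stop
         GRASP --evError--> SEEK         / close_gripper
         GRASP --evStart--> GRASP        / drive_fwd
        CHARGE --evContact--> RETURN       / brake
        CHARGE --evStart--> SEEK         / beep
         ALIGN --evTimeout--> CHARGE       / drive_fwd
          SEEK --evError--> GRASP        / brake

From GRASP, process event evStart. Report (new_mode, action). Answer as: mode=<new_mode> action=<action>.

mode=GRASP action=drive_fwd

current mode = GRASP; filter table to that mode:
  (GRASP, evContact) → (AVOID, drive_fwd)
  (GRASP, evStop) → (ALIGN, drive_stop)
  (GRASP, evTimeout) → (ALIGN, beep)
  (GRASP, evDone) → (SEEK, close_gripper)
  (GRASP, evError) → (SEEK, close_gripper)
  (GRASP, evStart) → (GRASP, drive_fwd)  ← event matches
event = evStart selects (GRASP, drive_fwd)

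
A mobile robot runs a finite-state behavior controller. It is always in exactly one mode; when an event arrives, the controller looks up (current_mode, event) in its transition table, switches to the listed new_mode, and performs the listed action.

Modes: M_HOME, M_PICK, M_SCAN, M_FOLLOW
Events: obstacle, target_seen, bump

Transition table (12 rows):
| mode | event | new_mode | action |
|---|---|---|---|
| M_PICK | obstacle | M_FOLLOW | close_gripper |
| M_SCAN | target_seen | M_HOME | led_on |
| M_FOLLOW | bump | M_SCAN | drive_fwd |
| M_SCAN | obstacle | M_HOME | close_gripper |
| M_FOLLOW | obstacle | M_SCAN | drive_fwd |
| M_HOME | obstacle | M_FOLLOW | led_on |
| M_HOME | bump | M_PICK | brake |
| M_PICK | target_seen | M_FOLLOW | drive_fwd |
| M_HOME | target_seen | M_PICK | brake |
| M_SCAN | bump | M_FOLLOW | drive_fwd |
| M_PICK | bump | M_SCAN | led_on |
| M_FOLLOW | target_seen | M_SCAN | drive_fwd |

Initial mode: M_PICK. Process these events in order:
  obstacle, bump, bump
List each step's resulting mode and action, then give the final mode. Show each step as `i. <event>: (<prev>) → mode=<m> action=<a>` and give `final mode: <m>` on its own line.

1. obstacle: (M_PICK) → mode=M_FOLLOW action=close_gripper
2. bump: (M_FOLLOW) → mode=M_SCAN action=drive_fwd
3. bump: (M_SCAN) → mode=M_FOLLOW action=drive_fwd

final mode: M_FOLLOW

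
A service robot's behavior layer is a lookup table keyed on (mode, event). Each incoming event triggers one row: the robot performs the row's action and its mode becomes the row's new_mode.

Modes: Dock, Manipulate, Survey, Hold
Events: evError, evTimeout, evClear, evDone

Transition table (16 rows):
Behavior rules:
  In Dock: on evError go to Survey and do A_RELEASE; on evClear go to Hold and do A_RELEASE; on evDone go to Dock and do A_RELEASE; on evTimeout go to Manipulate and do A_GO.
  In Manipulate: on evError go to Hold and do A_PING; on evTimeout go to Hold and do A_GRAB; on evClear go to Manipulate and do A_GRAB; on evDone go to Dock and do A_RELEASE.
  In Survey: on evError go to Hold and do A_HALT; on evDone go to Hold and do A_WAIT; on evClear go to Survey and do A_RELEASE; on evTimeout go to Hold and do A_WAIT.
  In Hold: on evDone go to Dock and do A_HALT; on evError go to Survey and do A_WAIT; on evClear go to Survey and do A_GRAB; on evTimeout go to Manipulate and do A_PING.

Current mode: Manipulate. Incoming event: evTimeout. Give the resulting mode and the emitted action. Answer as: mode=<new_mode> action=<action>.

current mode = Manipulate; filter table to that mode:
  (Manipulate, evError) → (Hold, A_PING)
  (Manipulate, evTimeout) → (Hold, A_GRAB)  ← event matches
  (Manipulate, evClear) → (Manipulate, A_GRAB)
  (Manipulate, evDone) → (Dock, A_RELEASE)
event = evTimeout selects (Hold, A_GRAB)

mode=Hold action=A_GRAB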